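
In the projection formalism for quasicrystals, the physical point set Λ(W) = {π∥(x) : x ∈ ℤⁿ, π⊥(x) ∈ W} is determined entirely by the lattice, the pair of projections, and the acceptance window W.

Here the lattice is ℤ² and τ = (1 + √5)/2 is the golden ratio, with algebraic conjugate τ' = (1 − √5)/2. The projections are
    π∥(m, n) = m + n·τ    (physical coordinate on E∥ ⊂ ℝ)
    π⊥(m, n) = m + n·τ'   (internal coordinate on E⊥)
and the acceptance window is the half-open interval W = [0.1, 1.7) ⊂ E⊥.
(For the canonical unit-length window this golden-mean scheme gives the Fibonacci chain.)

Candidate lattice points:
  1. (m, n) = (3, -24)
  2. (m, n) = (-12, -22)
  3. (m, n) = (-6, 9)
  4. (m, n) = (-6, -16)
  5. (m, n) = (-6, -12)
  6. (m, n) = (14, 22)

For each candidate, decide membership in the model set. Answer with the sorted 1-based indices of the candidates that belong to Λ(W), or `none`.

2, 5, 6

Compute τ' = (1−√5)/2 = -0.618034, so π⊥(m,n) = m -0.618034·n.
#1 (3,-24): internal coord 3 + (-24)·τ' = +17.832816; +17.832816 ∉ [0.1, 1.7) → out
#2 (-12,-22): internal coord -12 + (-22)·τ' = +1.596748; +1.596748 ∈ [0.1, 1.7) → IN Λ
#3 (-6,9): internal coord -6 + (9)·τ' = -11.562306; -11.562306 ∉ [0.1, 1.7) → out
#4 (-6,-16): internal coord -6 + (-16)·τ' = +3.888544; +3.888544 ∉ [0.1, 1.7) → out
#5 (-6,-12): internal coord -6 + (-12)·τ' = +1.416408; +1.416408 ∈ [0.1, 1.7) → IN Λ
#6 (14,22): internal coord 14 + (22)·τ' = +0.403252; +0.403252 ∈ [0.1, 1.7) → IN Λ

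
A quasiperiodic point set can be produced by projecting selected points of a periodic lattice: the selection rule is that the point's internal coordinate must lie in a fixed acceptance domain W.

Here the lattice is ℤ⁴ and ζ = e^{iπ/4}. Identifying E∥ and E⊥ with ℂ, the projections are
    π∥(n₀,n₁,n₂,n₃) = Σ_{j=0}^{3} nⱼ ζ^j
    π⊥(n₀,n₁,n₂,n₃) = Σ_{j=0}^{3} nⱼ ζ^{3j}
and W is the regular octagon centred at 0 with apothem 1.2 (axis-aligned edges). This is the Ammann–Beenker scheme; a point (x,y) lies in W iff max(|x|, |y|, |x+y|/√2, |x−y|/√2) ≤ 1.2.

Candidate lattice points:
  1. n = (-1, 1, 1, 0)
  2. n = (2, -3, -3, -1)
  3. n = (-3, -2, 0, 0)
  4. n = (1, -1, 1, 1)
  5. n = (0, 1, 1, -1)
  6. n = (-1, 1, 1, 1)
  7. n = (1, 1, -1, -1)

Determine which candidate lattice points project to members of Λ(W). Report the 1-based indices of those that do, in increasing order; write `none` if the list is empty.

With ζ = e^{iπ/4} the internal vectors are ζ^0,ζ^3,ζ^6,ζ^9.
candidate 1: n = (-1, 1, 1, 0) → π⊥ ≈ (-1.70711, -0.29289); max(|x|,|y|,|x±y|/√2) = 1.70711 > 1.2 ⇒ ∉ W
candidate 2: n = (2, -3, -3, -1) → π⊥ ≈ (+3.41421, +0.17157); max(|x|,|y|,|x±y|/√2) = 3.41421 > 1.2 ⇒ ∉ W
candidate 3: n = (-3, -2, 0, 0) → π⊥ ≈ (-1.58579, -1.41421); max(|x|,|y|,|x±y|/√2) = 2.12132 > 1.2 ⇒ ∉ W
candidate 4: n = (1, -1, 1, 1) → π⊥ ≈ (+2.41421, -1.00000); max(|x|,|y|,|x±y|/√2) = 2.41421 > 1.2 ⇒ ∉ W
candidate 5: n = (0, 1, 1, -1) → π⊥ ≈ (-1.41421, -1.00000); max(|x|,|y|,|x±y|/√2) = 1.70711 > 1.2 ⇒ ∉ W
candidate 6: n = (-1, 1, 1, 1) → π⊥ ≈ (-1.00000, +0.41421); max(|x|,|y|,|x±y|/√2) = 1.00000 ≤ 1.2 ⇒ ∈ W
candidate 7: n = (1, 1, -1, -1) → π⊥ ≈ (-0.41421, +1.00000); max(|x|,|y|,|x±y|/√2) = 1.00000 ≤ 1.2 ⇒ ∈ W

6, 7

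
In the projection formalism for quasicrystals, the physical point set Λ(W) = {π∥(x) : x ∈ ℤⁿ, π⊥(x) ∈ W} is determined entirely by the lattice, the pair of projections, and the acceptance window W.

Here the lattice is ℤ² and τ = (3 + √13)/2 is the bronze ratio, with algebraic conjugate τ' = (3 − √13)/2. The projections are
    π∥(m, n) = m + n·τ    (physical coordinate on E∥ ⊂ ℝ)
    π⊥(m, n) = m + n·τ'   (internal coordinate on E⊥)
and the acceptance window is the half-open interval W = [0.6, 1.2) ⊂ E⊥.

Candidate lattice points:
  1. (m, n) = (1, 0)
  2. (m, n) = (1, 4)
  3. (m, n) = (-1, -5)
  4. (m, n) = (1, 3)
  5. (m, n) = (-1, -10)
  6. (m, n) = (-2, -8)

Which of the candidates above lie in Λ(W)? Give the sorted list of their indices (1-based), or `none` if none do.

Compute τ' = (3−√13)/2 = -0.3028, so π⊥(m,n) = m -0.3028·n.
[1] lift (1,0): star map gives 1.0000; window check 0.6 ≤ 1.0000 < 1.2 is true → IN Λ
[2] lift (1,4): star map gives -0.2111; window check 0.6 ≤ -0.2111 < 1.2 is false → out
[3] lift (-1,-5): star map gives 0.5139; window check 0.6 ≤ 0.5139 < 1.2 is false → out
[4] lift (1,3): star map gives 0.0917; window check 0.6 ≤ 0.0917 < 1.2 is false → out
[5] lift (-1,-10): star map gives 2.0278; window check 0.6 ≤ 2.0278 < 1.2 is false → out
[6] lift (-2,-8): star map gives 0.4222; window check 0.6 ≤ 0.4222 < 1.2 is false → out

1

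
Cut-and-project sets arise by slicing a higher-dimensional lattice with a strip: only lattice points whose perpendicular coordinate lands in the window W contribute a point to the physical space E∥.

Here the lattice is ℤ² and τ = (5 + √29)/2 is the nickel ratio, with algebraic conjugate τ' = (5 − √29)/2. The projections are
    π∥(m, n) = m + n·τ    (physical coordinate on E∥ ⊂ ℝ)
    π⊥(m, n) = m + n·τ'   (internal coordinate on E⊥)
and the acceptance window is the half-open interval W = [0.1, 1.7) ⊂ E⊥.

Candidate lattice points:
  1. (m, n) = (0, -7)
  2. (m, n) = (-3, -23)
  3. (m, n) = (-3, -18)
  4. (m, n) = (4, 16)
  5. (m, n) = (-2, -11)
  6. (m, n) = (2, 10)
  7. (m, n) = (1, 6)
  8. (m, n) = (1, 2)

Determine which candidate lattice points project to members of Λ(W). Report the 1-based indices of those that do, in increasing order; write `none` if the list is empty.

1, 2, 3, 4, 5, 8

Numerically τ ≈ 5.1926 and τ' = −1/τ ≈ -0.1926.
#1 (0,-7): internal coord 0 + (-7)·τ' = +1.3481; +1.3481 ∈ [0.1, 1.7) → IN Λ
#2 (-3,-23): internal coord -3 + (-23)·τ' = +1.4294; +1.4294 ∈ [0.1, 1.7) → IN Λ
#3 (-3,-18): internal coord -3 + (-18)·τ' = +0.4665; +0.4665 ∈ [0.1, 1.7) → IN Λ
#4 (4,16): internal coord 4 + (16)·τ' = +0.9187; +0.9187 ∈ [0.1, 1.7) → IN Λ
#5 (-2,-11): internal coord -2 + (-11)·τ' = +0.1184; +0.1184 ∈ [0.1, 1.7) → IN Λ
#6 (2,10): internal coord 2 + (10)·τ' = +0.0742; +0.0742 ∉ [0.1, 1.7) → out
#7 (1,6): internal coord 1 + (6)·τ' = -0.1555; -0.1555 ∉ [0.1, 1.7) → out
#8 (1,2): internal coord 1 + (2)·τ' = +0.6148; +0.6148 ∈ [0.1, 1.7) → IN Λ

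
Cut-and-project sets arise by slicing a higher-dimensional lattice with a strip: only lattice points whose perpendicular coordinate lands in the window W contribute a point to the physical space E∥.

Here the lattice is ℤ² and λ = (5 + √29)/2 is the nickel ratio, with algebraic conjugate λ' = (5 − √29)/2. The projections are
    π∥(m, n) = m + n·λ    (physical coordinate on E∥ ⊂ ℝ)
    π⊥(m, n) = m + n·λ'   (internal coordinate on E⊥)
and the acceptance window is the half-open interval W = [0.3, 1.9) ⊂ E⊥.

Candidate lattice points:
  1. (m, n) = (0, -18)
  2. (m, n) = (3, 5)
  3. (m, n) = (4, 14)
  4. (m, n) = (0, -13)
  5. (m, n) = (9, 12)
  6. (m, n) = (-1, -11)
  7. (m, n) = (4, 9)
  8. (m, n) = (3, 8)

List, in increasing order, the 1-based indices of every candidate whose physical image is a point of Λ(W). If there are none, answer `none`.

Compute λ' = (5−√29)/2 = -0.1926, so π⊥(m,n) = m -0.1926·n.
#1 (0,-18): internal coord 0 + (-18)·λ' = +3.4665; +3.4665 ∉ [0.3, 1.9) → out
#2 (3,5): internal coord 3 + (5)·λ' = +2.0371; +2.0371 ∉ [0.3, 1.9) → out
#3 (4,14): internal coord 4 + (14)·λ' = +1.3038; +1.3038 ∈ [0.3, 1.9) → IN Λ
#4 (0,-13): internal coord 0 + (-13)·λ' = +2.5036; +2.5036 ∉ [0.3, 1.9) → out
#5 (9,12): internal coord 9 + (12)·λ' = +6.6890; +6.6890 ∉ [0.3, 1.9) → out
#6 (-1,-11): internal coord -1 + (-11)·λ' = +1.1184; +1.1184 ∈ [0.3, 1.9) → IN Λ
#7 (4,9): internal coord 4 + (9)·λ' = +2.2668; +2.2668 ∉ [0.3, 1.9) → out
#8 (3,8): internal coord 3 + (8)·λ' = +1.4593; +1.4593 ∈ [0.3, 1.9) → IN Λ

3, 6, 8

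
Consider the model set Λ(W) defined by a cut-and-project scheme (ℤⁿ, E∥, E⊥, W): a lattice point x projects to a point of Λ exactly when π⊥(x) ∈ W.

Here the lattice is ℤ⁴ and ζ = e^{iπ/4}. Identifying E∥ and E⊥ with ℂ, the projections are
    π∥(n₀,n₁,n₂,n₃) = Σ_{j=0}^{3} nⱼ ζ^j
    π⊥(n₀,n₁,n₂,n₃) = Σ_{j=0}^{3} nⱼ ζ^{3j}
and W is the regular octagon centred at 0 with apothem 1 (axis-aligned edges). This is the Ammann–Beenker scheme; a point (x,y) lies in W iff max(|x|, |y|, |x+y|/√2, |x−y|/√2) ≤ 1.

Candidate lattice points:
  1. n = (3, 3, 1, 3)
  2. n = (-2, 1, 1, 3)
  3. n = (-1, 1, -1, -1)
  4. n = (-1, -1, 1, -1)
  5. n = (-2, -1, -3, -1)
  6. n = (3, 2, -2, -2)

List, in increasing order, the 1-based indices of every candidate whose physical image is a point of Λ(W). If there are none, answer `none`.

Internal map: ζ^{3j} for j=0..3 gives (1,0), (−√2/2,√2/2), (0,−1), (√2/2,√2/2).
#1 (3, 3, 1, 3): internal (3.0000, 3.2426); octagon support 4.4142 vs apothem 1 → ∉ W
#2 (-2, 1, 1, 3): internal (-0.5858, 1.8284); octagon support 1.8284 vs apothem 1 → ∉ W
#3 (-1, 1, -1, -1): internal (-2.4142, 1.0000); octagon support 2.4142 vs apothem 1 → ∉ W
#4 (-1, -1, 1, -1): internal (-1.0000, -2.4142); octagon support 2.4142 vs apothem 1 → ∉ W
#5 (-2, -1, -3, -1): internal (-2.0000, 1.5858); octagon support 2.5355 vs apothem 1 → ∉ W
#6 (3, 2, -2, -2): internal (0.1716, 2.0000); octagon support 2.0000 vs apothem 1 → ∉ W

none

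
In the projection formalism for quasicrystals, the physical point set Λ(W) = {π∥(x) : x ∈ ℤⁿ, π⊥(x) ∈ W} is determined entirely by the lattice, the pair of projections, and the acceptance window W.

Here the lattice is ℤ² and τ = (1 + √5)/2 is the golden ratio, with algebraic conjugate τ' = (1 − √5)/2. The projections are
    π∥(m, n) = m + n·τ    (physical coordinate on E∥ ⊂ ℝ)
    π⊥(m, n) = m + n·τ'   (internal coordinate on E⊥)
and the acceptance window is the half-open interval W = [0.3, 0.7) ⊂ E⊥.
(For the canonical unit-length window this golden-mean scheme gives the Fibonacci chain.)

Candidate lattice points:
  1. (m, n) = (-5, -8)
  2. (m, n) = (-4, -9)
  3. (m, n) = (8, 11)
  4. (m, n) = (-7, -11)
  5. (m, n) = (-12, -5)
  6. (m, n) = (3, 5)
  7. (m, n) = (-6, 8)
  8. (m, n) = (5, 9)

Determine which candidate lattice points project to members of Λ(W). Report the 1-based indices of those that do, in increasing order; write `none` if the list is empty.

none

τ' = (1−√5)/2 ≈ -0.6180.
#1 (-5,-8): internal coord -5 + (-8)·τ' = -0.0557; -0.0557 ∉ [0.3, 0.7) → out
#2 (-4,-9): internal coord -4 + (-9)·τ' = +1.5623; +1.5623 ∉ [0.3, 0.7) → out
#3 (8,11): internal coord 8 + (11)·τ' = +1.2016; +1.2016 ∉ [0.3, 0.7) → out
#4 (-7,-11): internal coord -7 + (-11)·τ' = -0.2016; -0.2016 ∉ [0.3, 0.7) → out
#5 (-12,-5): internal coord -12 + (-5)·τ' = -8.9098; -8.9098 ∉ [0.3, 0.7) → out
#6 (3,5): internal coord 3 + (5)·τ' = -0.0902; -0.0902 ∉ [0.3, 0.7) → out
#7 (-6,8): internal coord -6 + (8)·τ' = -10.9443; -10.9443 ∉ [0.3, 0.7) → out
#8 (5,9): internal coord 5 + (9)·τ' = -0.5623; -0.5623 ∉ [0.3, 0.7) → out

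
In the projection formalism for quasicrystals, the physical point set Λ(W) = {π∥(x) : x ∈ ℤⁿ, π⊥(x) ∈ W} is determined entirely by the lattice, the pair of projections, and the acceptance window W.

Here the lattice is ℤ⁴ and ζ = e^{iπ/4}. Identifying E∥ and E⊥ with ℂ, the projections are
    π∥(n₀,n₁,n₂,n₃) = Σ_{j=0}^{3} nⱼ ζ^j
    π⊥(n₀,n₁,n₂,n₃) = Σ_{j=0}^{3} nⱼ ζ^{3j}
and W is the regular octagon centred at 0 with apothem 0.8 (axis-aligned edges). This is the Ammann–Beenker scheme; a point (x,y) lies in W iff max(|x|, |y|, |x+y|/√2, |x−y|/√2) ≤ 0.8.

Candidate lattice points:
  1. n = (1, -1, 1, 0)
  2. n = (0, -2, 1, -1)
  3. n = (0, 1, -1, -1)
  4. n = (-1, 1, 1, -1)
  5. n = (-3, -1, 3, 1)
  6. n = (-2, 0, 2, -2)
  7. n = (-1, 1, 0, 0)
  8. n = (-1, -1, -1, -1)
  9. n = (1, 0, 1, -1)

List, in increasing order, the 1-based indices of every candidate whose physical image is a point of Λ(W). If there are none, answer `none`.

π⊥(n) = n₀ + n₁ζ³ + n₂ζ⁶ + n₃ζ⁹ where ζ = e^{iπ/4}.
candidate 1: n = (1, -1, 1, 0) → π⊥ ≈ (+1.70711, -1.70711); max(|x|,|y|,|x±y|/√2) = 2.41421 > 0.8 ⇒ ∉ W
candidate 2: n = (0, -2, 1, -1) → π⊥ ≈ (+0.70711, -3.12132); max(|x|,|y|,|x±y|/√2) = 3.12132 > 0.8 ⇒ ∉ W
candidate 3: n = (0, 1, -1, -1) → π⊥ ≈ (-1.41421, +1.00000); max(|x|,|y|,|x±y|/√2) = 1.70711 > 0.8 ⇒ ∉ W
candidate 4: n = (-1, 1, 1, -1) → π⊥ ≈ (-2.41421, -1.00000); max(|x|,|y|,|x±y|/√2) = 2.41421 > 0.8 ⇒ ∉ W
candidate 5: n = (-3, -1, 3, 1) → π⊥ ≈ (-1.58579, -3.00000); max(|x|,|y|,|x±y|/√2) = 3.24264 > 0.8 ⇒ ∉ W
candidate 6: n = (-2, 0, 2, -2) → π⊥ ≈ (-3.41421, -3.41421); max(|x|,|y|,|x±y|/√2) = 4.82843 > 0.8 ⇒ ∉ W
candidate 7: n = (-1, 1, 0, 0) → π⊥ ≈ (-1.70711, +0.70711); max(|x|,|y|,|x±y|/√2) = 1.70711 > 0.8 ⇒ ∉ W
candidate 8: n = (-1, -1, -1, -1) → π⊥ ≈ (-1.00000, -0.41421); max(|x|,|y|,|x±y|/√2) = 1.00000 > 0.8 ⇒ ∉ W
candidate 9: n = (1, 0, 1, -1) → π⊥ ≈ (+0.29289, -1.70711); max(|x|,|y|,|x±y|/√2) = 1.70711 > 0.8 ⇒ ∉ W

none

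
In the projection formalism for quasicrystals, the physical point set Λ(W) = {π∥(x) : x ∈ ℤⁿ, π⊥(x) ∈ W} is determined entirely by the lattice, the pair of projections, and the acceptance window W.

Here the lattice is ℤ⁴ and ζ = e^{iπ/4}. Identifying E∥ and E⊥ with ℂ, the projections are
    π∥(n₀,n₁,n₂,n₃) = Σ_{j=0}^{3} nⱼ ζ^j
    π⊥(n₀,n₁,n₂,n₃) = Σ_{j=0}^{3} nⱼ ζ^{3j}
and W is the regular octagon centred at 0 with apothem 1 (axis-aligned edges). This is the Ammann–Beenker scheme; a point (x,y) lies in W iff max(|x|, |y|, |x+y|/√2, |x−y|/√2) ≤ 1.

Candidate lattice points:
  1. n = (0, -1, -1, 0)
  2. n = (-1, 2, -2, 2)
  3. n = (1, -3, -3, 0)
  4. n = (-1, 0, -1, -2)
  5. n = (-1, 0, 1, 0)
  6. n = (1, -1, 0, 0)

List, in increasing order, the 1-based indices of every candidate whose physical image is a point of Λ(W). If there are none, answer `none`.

With ζ = e^{iπ/4} the internal vectors are ζ^0,ζ^3,ζ^6,ζ^9.
#1 (0, -1, -1, 0): internal (0.7071, 0.2929); octagon support 0.7071 vs apothem 1 → ∈ W
#2 (-1, 2, -2, 2): internal (-1.0000, 4.8284); octagon support 4.8284 vs apothem 1 → ∉ W
#3 (1, -3, -3, 0): internal (3.1213, 0.8787); octagon support 3.1213 vs apothem 1 → ∉ W
#4 (-1, 0, -1, -2): internal (-2.4142, -0.4142); octagon support 2.4142 vs apothem 1 → ∉ W
#5 (-1, 0, 1, 0): internal (-1.0000, -1.0000); octagon support 1.4142 vs apothem 1 → ∉ W
#6 (1, -1, 0, 0): internal (1.7071, -0.7071); octagon support 1.7071 vs apothem 1 → ∉ W

1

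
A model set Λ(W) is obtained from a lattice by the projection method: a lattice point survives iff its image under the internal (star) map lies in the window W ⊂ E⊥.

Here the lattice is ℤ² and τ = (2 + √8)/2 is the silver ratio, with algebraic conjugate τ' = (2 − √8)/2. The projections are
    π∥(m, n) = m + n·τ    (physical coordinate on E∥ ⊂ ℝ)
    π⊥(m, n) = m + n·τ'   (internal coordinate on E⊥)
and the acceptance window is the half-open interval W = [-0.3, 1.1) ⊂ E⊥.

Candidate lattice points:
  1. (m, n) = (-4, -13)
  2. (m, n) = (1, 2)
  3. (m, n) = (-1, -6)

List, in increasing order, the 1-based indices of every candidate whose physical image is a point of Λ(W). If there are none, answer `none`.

2

Numerically τ ≈ 2.4142 and τ' = −1/τ ≈ -0.4142.
#1 (-4,-13): internal coord -4 + (-13)·τ' = +1.3848; +1.3848 ∉ [-0.3, 1.1) → out
#2 (1,2): internal coord 1 + (2)·τ' = +0.1716; +0.1716 ∈ [-0.3, 1.1) → IN Λ
#3 (-1,-6): internal coord -1 + (-6)·τ' = +1.4853; +1.4853 ∉ [-0.3, 1.1) → out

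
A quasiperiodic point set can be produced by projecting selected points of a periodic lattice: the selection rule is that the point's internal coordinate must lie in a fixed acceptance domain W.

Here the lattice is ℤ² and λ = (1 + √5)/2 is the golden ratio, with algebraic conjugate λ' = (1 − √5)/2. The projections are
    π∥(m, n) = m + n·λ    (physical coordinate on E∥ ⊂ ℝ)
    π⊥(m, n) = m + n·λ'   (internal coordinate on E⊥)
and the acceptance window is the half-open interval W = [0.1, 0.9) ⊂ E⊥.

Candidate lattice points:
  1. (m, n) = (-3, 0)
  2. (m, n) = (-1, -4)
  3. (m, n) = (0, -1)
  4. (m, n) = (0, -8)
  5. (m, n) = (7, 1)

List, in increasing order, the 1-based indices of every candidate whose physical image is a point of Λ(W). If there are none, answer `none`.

Compute λ' = (1−√5)/2 = -0.618034, so π⊥(m,n) = m -0.618034·n.
candidate 1: (m,n)=(-3,0) → π∥ = -3+0·λ ≈ -3.000000, π⊥ = -3+0·λ' ≈ -3.000000 ∉ [0.1, 0.9) ⇒ out
candidate 2: (m,n)=(-1,-4) → π∥ = -1-4·λ ≈ -7.472136, π⊥ = -1-4·λ' ≈ 1.472136 ∉ [0.1, 0.9) ⇒ out
candidate 3: (m,n)=(0,-1) → π∥ = 0-1·λ ≈ -1.618034, π⊥ = 0-1·λ' ≈ 0.618034 ∈ [0.1, 0.9) ⇒ IN Λ
candidate 4: (m,n)=(0,-8) → π∥ = 0-8·λ ≈ -12.944272, π⊥ = 0-8·λ' ≈ 4.944272 ∉ [0.1, 0.9) ⇒ out
candidate 5: (m,n)=(7,1) → π∥ = 7+1·λ ≈ 8.618034, π⊥ = 7+1·λ' ≈ 6.381966 ∉ [0.1, 0.9) ⇒ out

3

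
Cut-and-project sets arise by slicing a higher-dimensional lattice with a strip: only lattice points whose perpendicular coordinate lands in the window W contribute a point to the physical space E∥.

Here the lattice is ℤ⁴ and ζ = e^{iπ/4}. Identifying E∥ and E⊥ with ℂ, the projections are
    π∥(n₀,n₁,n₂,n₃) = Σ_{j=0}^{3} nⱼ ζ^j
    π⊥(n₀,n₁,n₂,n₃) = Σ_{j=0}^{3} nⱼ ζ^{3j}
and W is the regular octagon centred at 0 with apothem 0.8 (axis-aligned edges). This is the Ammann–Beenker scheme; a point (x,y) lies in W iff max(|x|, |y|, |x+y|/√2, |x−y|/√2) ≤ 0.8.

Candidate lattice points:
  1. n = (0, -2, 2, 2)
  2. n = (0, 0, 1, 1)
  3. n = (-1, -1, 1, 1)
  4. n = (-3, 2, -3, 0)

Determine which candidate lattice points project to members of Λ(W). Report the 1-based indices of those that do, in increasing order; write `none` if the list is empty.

Internal map: ζ^{3j} for j=0..3 gives (1,0), (−√2/2,√2/2), (0,−1), (√2/2,√2/2).
candidate 1: n = (0, -2, 2, 2) → π⊥ ≈ (+2.8284, -2.0000); max(|x|,|y|,|x±y|/√2) = 3.4142 > 0.8 ⇒ ∉ W
candidate 2: n = (0, 0, 1, 1) → π⊥ ≈ (+0.7071, -0.2929); max(|x|,|y|,|x±y|/√2) = 0.7071 ≤ 0.8 ⇒ ∈ W
candidate 3: n = (-1, -1, 1, 1) → π⊥ ≈ (+0.4142, -1.0000); max(|x|,|y|,|x±y|/√2) = 1.0000 > 0.8 ⇒ ∉ W
candidate 4: n = (-3, 2, -3, 0) → π⊥ ≈ (-4.4142, +4.4142); max(|x|,|y|,|x±y|/√2) = 6.2426 > 0.8 ⇒ ∉ W

2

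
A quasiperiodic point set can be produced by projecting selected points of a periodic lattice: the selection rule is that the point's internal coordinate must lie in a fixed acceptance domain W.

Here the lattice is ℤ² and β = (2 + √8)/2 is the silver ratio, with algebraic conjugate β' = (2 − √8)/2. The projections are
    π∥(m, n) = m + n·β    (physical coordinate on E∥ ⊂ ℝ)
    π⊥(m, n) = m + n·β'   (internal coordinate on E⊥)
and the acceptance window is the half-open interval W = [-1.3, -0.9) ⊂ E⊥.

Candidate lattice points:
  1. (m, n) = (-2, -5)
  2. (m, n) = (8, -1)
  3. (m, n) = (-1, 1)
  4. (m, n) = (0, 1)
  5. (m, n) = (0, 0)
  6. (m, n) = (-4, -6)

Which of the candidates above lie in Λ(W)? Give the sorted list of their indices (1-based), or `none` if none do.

β' = (2−√8)/2 ≈ -0.41421.
[1] lift (-2,-5): star map gives 0.07107; window check -1.3 ≤ 0.07107 < -0.9 is false → out
[2] lift (8,-1): star map gives 8.41421; window check -1.3 ≤ 8.41421 < -0.9 is false → out
[3] lift (-1,1): star map gives -1.41421; window check -1.3 ≤ -1.41421 < -0.9 is false → out
[4] lift (0,1): star map gives -0.41421; window check -1.3 ≤ -0.41421 < -0.9 is false → out
[5] lift (0,0): star map gives 0.00000; window check -1.3 ≤ 0.00000 < -0.9 is false → out
[6] lift (-4,-6): star map gives -1.51472; window check -1.3 ≤ -1.51472 < -0.9 is false → out

none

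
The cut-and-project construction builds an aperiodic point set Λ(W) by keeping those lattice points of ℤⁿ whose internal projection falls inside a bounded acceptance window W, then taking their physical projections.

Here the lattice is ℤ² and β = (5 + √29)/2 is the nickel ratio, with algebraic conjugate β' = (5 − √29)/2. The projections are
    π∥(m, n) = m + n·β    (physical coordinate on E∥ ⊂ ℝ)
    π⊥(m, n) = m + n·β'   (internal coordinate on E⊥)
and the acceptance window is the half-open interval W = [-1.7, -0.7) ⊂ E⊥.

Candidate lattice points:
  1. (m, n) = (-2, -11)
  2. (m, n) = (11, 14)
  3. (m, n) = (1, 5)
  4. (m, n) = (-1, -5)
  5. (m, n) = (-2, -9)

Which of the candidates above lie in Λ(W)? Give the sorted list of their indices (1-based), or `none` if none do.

β' = (5−√29)/2 ≈ -0.192582.
candidate 1: (m,n)=(-2,-11) → π∥ = -2-11·β ≈ -59.118406, π⊥ = -2-11·β' ≈ 0.118406 ∉ [-1.7, -0.7) ⇒ out
candidate 2: (m,n)=(11,14) → π∥ = 11+14·β ≈ 83.696154, π⊥ = 11+14·β' ≈ 8.303846 ∉ [-1.7, -0.7) ⇒ out
candidate 3: (m,n)=(1,5) → π∥ = 1+5·β ≈ 26.962912, π⊥ = 1+5·β' ≈ 0.037088 ∉ [-1.7, -0.7) ⇒ out
candidate 4: (m,n)=(-1,-5) → π∥ = -1-5·β ≈ -26.962912, π⊥ = -1-5·β' ≈ -0.037088 ∉ [-1.7, -0.7) ⇒ out
candidate 5: (m,n)=(-2,-9) → π∥ = -2-9·β ≈ -48.733242, π⊥ = -2-9·β' ≈ -0.266758 ∉ [-1.7, -0.7) ⇒ out

none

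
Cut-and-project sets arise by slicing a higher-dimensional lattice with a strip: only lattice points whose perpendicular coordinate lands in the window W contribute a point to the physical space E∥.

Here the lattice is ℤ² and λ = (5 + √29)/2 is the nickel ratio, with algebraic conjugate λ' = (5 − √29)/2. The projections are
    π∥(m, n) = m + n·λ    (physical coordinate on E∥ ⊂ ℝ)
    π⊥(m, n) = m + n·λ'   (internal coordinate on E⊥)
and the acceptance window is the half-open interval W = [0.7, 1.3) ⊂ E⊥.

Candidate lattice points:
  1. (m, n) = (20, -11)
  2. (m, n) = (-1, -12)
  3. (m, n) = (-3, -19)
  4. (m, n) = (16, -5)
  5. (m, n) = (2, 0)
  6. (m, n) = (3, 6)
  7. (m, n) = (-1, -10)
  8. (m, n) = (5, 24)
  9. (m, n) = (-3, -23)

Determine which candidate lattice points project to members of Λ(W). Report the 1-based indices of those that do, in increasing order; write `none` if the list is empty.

7

Numerically λ ≈ 5.1926 and λ' = −1/λ ≈ -0.1926.
[1] lift (20,-11): star map gives 22.1184; window check 0.7 ≤ 22.1184 < 1.3 is false → out
[2] lift (-1,-12): star map gives 1.3110; window check 0.7 ≤ 1.3110 < 1.3 is false → out
[3] lift (-3,-19): star map gives 0.6591; window check 0.7 ≤ 0.6591 < 1.3 is false → out
[4] lift (16,-5): star map gives 16.9629; window check 0.7 ≤ 16.9629 < 1.3 is false → out
[5] lift (2,0): star map gives 2.0000; window check 0.7 ≤ 2.0000 < 1.3 is false → out
[6] lift (3,6): star map gives 1.8445; window check 0.7 ≤ 1.8445 < 1.3 is false → out
[7] lift (-1,-10): star map gives 0.9258; window check 0.7 ≤ 0.9258 < 1.3 is true → IN Λ
[8] lift (5,24): star map gives 0.3780; window check 0.7 ≤ 0.3780 < 1.3 is false → out
[9] lift (-3,-23): star map gives 1.4294; window check 0.7 ≤ 1.4294 < 1.3 is false → out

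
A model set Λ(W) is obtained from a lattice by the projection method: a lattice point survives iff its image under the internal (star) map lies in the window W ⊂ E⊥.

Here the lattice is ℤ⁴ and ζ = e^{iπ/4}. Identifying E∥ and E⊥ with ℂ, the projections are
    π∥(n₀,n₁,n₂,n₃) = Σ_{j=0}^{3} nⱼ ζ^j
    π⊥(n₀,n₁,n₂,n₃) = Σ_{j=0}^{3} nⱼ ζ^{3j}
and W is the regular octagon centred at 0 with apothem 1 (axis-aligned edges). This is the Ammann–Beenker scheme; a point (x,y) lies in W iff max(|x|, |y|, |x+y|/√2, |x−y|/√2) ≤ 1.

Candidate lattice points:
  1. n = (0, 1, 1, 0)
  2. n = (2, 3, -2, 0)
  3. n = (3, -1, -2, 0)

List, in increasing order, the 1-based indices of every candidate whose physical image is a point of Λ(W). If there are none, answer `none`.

With ζ = e^{iπ/4} the internal vectors are ζ^0,ζ^3,ζ^6,ζ^9.
candidate 1: n = (0, 1, 1, 0) → π⊥ ≈ (-0.707107, -0.292893); max(|x|,|y|,|x±y|/√2) = 0.707107 ≤ 1 ⇒ ∈ W
candidate 2: n = (2, 3, -2, 0) → π⊥ ≈ (-0.121320, +4.121320); max(|x|,|y|,|x±y|/√2) = 4.121320 > 1 ⇒ ∉ W
candidate 3: n = (3, -1, -2, 0) → π⊥ ≈ (+3.707107, +1.292893); max(|x|,|y|,|x±y|/√2) = 3.707107 > 1 ⇒ ∉ W

1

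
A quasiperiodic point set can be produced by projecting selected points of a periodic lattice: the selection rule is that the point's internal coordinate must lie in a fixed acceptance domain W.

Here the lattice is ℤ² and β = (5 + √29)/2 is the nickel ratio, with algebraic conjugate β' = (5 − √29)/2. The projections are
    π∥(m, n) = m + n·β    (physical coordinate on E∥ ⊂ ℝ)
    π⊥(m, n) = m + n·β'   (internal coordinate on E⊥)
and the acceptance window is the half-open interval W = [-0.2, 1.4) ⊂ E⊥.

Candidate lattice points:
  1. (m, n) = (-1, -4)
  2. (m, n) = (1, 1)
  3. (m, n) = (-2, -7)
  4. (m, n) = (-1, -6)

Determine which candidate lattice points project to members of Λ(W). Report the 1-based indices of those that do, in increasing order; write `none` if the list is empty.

2, 4

Numerically β ≈ 5.192582 and β' = −1/β ≈ -0.192582.
candidate 1: (m,n)=(-1,-4) → π∥ = -1-4·β ≈ -21.770330, π⊥ = -1-4·β' ≈ -0.229670 ∉ [-0.2, 1.4) ⇒ out
candidate 2: (m,n)=(1,1) → π∥ = 1+1·β ≈ 6.192582, π⊥ = 1+1·β' ≈ 0.807418 ∈ [-0.2, 1.4) ⇒ IN Λ
candidate 3: (m,n)=(-2,-7) → π∥ = -2-7·β ≈ -38.348077, π⊥ = -2-7·β' ≈ -0.651923 ∉ [-0.2, 1.4) ⇒ out
candidate 4: (m,n)=(-1,-6) → π∥ = -1-6·β ≈ -32.155494, π⊥ = -1-6·β' ≈ 0.155494 ∈ [-0.2, 1.4) ⇒ IN Λ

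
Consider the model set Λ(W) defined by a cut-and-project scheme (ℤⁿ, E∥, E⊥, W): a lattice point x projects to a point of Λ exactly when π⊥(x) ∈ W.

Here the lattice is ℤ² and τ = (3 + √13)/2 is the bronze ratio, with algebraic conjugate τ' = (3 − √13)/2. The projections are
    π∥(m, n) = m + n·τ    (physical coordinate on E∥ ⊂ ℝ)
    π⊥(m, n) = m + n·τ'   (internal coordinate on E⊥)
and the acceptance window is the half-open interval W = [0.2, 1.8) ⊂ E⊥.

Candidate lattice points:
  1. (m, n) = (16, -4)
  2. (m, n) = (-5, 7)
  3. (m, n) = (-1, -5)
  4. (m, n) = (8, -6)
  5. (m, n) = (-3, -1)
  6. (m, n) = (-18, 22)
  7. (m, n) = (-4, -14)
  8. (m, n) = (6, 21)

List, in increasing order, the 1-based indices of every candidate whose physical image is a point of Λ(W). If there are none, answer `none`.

τ' = (3−√13)/2 ≈ -0.30278.
[1] lift (16,-4): star map gives 17.21110; window check 0.2 ≤ 17.21110 < 1.8 is false → out
[2] lift (-5,7): star map gives -7.11943; window check 0.2 ≤ -7.11943 < 1.8 is false → out
[3] lift (-1,-5): star map gives 0.51388; window check 0.2 ≤ 0.51388 < 1.8 is true → IN Λ
[4] lift (8,-6): star map gives 9.81665; window check 0.2 ≤ 9.81665 < 1.8 is false → out
[5] lift (-3,-1): star map gives -2.69722; window check 0.2 ≤ -2.69722 < 1.8 is false → out
[6] lift (-18,22): star map gives -24.66106; window check 0.2 ≤ -24.66106 < 1.8 is false → out
[7] lift (-4,-14): star map gives 0.23886; window check 0.2 ≤ 0.23886 < 1.8 is true → IN Λ
[8] lift (6,21): star map gives -0.35829; window check 0.2 ≤ -0.35829 < 1.8 is false → out

3, 7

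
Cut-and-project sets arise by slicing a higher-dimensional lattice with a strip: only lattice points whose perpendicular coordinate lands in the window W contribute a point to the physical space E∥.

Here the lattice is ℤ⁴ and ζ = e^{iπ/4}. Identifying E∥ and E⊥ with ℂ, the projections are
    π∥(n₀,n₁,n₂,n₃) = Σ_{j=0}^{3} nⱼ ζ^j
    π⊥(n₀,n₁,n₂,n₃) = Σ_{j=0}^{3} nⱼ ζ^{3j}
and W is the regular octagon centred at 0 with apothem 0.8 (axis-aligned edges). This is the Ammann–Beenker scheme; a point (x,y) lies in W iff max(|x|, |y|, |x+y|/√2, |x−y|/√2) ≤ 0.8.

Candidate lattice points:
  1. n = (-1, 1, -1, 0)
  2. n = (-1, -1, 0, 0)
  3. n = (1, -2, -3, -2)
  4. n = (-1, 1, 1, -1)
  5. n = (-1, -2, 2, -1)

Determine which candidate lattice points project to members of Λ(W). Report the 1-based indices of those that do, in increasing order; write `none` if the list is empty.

π⊥(n) = n₀ + n₁ζ³ + n₂ζ⁶ + n₃ζ⁹ where ζ = e^{iπ/4}.
candidate 1: n = (-1, 1, -1, 0) → π⊥ ≈ (-1.7071, +1.7071); max(|x|,|y|,|x±y|/√2) = 2.4142 > 0.8 ⇒ ∉ W
candidate 2: n = (-1, -1, 0, 0) → π⊥ ≈ (-0.2929, -0.7071); max(|x|,|y|,|x±y|/√2) = 0.7071 ≤ 0.8 ⇒ ∈ W
candidate 3: n = (1, -2, -3, -2) → π⊥ ≈ (+1.0000, +0.1716); max(|x|,|y|,|x±y|/√2) = 1.0000 > 0.8 ⇒ ∉ W
candidate 4: n = (-1, 1, 1, -1) → π⊥ ≈ (-2.4142, -1.0000); max(|x|,|y|,|x±y|/√2) = 2.4142 > 0.8 ⇒ ∉ W
candidate 5: n = (-1, -2, 2, -1) → π⊥ ≈ (-0.2929, -4.1213); max(|x|,|y|,|x±y|/√2) = 4.1213 > 0.8 ⇒ ∉ W

2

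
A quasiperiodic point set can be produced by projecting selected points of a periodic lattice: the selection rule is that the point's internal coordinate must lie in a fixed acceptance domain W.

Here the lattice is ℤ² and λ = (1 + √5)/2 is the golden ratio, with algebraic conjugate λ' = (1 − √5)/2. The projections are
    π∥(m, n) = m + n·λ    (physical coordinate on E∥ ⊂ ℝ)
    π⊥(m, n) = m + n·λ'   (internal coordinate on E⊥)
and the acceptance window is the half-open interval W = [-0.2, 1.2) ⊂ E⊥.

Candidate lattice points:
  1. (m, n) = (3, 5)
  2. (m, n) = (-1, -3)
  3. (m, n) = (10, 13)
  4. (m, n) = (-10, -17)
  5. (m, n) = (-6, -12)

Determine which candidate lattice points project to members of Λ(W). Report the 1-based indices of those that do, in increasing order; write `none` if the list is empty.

1, 2, 4

Numerically λ ≈ 1.618034 and λ' = −1/λ ≈ -0.618034.
#1 (3,5): internal coord 3 + (5)·λ' = -0.090170; -0.090170 ∈ [-0.2, 1.2) → IN Λ
#2 (-1,-3): internal coord -1 + (-3)·λ' = +0.854102; +0.854102 ∈ [-0.2, 1.2) → IN Λ
#3 (10,13): internal coord 10 + (13)·λ' = +1.965558; +1.965558 ∉ [-0.2, 1.2) → out
#4 (-10,-17): internal coord -10 + (-17)·λ' = +0.506578; +0.506578 ∈ [-0.2, 1.2) → IN Λ
#5 (-6,-12): internal coord -6 + (-12)·λ' = +1.416408; +1.416408 ∉ [-0.2, 1.2) → out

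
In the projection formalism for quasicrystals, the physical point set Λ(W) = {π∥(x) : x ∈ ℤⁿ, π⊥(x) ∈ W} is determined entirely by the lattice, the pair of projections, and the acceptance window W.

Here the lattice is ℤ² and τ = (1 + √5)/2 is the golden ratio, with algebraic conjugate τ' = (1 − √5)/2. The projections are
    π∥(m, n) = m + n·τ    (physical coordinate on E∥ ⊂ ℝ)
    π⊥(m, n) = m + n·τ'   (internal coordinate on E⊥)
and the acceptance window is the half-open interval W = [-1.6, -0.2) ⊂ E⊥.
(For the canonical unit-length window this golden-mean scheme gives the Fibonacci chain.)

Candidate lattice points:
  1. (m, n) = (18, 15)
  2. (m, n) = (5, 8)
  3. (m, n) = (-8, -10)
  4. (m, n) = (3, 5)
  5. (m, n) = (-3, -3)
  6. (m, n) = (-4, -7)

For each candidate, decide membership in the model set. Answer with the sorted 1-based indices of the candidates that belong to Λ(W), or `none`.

Numerically τ ≈ 1.61803 and τ' = −1/τ ≈ -0.61803.
candidate 1: (m,n)=(18,15) → π∥ = 18+15·τ ≈ 42.27051, π⊥ = 18+15·τ' ≈ 8.72949 ∉ [-1.6, -0.2) ⇒ out
candidate 2: (m,n)=(5,8) → π∥ = 5+8·τ ≈ 17.94427, π⊥ = 5+8·τ' ≈ 0.05573 ∉ [-1.6, -0.2) ⇒ out
candidate 3: (m,n)=(-8,-10) → π∥ = -8-10·τ ≈ -24.18034, π⊥ = -8-10·τ' ≈ -1.81966 ∉ [-1.6, -0.2) ⇒ out
candidate 4: (m,n)=(3,5) → π∥ = 3+5·τ ≈ 11.09017, π⊥ = 3+5·τ' ≈ -0.09017 ∉ [-1.6, -0.2) ⇒ out
candidate 5: (m,n)=(-3,-3) → π∥ = -3-3·τ ≈ -7.85410, π⊥ = -3-3·τ' ≈ -1.14590 ∈ [-1.6, -0.2) ⇒ IN Λ
candidate 6: (m,n)=(-4,-7) → π∥ = -4-7·τ ≈ -15.32624, π⊥ = -4-7·τ' ≈ 0.32624 ∉ [-1.6, -0.2) ⇒ out

5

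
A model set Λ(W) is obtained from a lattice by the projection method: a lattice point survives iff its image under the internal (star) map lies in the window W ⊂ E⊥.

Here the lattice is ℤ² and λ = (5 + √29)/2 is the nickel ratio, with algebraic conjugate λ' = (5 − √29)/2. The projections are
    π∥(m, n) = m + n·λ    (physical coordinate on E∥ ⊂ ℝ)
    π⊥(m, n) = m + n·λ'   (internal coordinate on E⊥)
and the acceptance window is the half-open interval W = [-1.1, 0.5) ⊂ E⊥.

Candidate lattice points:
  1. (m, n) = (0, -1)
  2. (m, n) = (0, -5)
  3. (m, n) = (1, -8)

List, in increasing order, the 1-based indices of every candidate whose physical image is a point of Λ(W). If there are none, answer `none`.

1

Compute λ' = (5−√29)/2 = -0.1926, so π⊥(m,n) = m -0.1926·n.
candidate 1: (m,n)=(0,-1) → π∥ = 0-1·λ ≈ -5.1926, π⊥ = 0-1·λ' ≈ 0.1926 ∈ [-1.1, 0.5) ⇒ IN Λ
candidate 2: (m,n)=(0,-5) → π∥ = 0-5·λ ≈ -25.9629, π⊥ = 0-5·λ' ≈ 0.9629 ∉ [-1.1, 0.5) ⇒ out
candidate 3: (m,n)=(1,-8) → π∥ = 1-8·λ ≈ -40.5407, π⊥ = 1-8·λ' ≈ 2.5407 ∉ [-1.1, 0.5) ⇒ out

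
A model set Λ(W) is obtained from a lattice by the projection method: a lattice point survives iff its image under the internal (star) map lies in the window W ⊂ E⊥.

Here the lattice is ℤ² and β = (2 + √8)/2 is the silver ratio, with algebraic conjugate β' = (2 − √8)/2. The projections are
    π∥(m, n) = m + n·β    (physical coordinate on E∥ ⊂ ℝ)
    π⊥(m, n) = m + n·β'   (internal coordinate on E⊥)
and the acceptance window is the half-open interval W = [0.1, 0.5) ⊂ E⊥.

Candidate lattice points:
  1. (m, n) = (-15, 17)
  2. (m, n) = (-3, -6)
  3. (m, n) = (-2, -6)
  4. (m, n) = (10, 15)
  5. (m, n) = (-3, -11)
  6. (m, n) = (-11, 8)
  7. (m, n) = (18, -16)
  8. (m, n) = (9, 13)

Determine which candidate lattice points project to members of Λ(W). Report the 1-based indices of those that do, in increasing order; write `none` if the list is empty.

3

Compute β' = (2−√8)/2 = -0.4142, so π⊥(m,n) = m -0.4142·n.
[1] lift (-15,17): star map gives -22.0416; window check 0.1 ≤ -22.0416 < 0.5 is false → out
[2] lift (-3,-6): star map gives -0.5147; window check 0.1 ≤ -0.5147 < 0.5 is false → out
[3] lift (-2,-6): star map gives 0.4853; window check 0.1 ≤ 0.4853 < 0.5 is true → IN Λ
[4] lift (10,15): star map gives 3.7868; window check 0.1 ≤ 3.7868 < 0.5 is false → out
[5] lift (-3,-11): star map gives 1.5563; window check 0.1 ≤ 1.5563 < 0.5 is false → out
[6] lift (-11,8): star map gives -14.3137; window check 0.1 ≤ -14.3137 < 0.5 is false → out
[7] lift (18,-16): star map gives 24.6274; window check 0.1 ≤ 24.6274 < 0.5 is false → out
[8] lift (9,13): star map gives 3.6152; window check 0.1 ≤ 3.6152 < 0.5 is false → out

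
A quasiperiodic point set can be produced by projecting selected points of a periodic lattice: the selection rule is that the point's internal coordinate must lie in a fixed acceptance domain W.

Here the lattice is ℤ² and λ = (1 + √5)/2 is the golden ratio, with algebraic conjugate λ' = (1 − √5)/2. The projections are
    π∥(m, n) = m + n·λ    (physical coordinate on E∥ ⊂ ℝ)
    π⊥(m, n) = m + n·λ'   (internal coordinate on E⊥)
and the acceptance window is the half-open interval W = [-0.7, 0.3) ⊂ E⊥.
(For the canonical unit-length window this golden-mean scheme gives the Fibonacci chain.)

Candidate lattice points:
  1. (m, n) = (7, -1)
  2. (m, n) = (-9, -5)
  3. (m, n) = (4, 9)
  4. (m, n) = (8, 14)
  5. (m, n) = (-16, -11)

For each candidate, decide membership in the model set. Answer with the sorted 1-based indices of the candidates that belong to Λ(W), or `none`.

4

Compute λ' = (1−√5)/2 = -0.618034, so π⊥(m,n) = m -0.618034·n.
[1] lift (7,-1): star map gives 7.618034; window check -0.7 ≤ 7.618034 < 0.3 is false → out
[2] lift (-9,-5): star map gives -5.909830; window check -0.7 ≤ -5.909830 < 0.3 is false → out
[3] lift (4,9): star map gives -1.562306; window check -0.7 ≤ -1.562306 < 0.3 is false → out
[4] lift (8,14): star map gives -0.652476; window check -0.7 ≤ -0.652476 < 0.3 is true → IN Λ
[5] lift (-16,-11): star map gives -9.201626; window check -0.7 ≤ -9.201626 < 0.3 is false → out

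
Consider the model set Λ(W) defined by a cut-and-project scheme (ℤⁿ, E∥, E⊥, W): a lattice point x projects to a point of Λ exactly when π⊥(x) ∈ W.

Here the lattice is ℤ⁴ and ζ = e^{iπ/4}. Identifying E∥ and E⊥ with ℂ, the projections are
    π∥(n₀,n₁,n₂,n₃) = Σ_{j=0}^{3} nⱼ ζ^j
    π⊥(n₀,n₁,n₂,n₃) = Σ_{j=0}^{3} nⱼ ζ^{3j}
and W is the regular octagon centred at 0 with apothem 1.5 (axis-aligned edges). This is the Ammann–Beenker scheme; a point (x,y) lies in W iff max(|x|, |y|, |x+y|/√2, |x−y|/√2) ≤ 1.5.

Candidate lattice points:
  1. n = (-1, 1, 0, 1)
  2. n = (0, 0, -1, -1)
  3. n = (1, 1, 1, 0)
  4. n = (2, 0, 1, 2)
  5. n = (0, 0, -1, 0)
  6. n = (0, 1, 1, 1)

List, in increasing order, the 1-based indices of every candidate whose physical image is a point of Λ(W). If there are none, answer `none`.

2, 3, 5, 6

Internal map: ζ^{3j} for j=0..3 gives (1,0), (−√2/2,√2/2), (0,−1), (√2/2,√2/2).
#1 (-1, 1, 0, 1): internal (-1.000000, 1.414214); octagon support 1.707107 vs apothem 1.5 → ∉ W
#2 (0, 0, -1, -1): internal (-0.707107, 0.292893); octagon support 0.707107 vs apothem 1.5 → ∈ W
#3 (1, 1, 1, 0): internal (0.292893, -0.292893); octagon support 0.414214 vs apothem 1.5 → ∈ W
#4 (2, 0, 1, 2): internal (3.414214, 0.414214); octagon support 3.414214 vs apothem 1.5 → ∉ W
#5 (0, 0, -1, 0): internal (0.000000, 1.000000); octagon support 1.000000 vs apothem 1.5 → ∈ W
#6 (0, 1, 1, 1): internal (0.000000, 0.414214); octagon support 0.414214 vs apothem 1.5 → ∈ W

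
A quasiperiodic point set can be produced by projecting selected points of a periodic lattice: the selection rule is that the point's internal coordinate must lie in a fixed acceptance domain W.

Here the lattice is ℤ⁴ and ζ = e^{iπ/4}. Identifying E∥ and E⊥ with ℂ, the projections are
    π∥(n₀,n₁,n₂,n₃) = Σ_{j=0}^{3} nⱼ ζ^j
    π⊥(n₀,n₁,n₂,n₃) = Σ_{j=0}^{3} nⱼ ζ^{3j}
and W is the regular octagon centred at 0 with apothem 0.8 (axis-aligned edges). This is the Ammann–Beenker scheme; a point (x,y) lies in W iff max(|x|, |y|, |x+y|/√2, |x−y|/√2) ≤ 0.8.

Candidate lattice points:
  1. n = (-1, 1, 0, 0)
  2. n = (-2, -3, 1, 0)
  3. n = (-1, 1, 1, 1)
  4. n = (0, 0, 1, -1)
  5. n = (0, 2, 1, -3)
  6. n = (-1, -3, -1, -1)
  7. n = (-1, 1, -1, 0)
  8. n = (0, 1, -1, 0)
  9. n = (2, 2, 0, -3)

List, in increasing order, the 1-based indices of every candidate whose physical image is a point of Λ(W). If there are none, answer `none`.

none

π⊥(n) = n₀ + n₁ζ³ + n₂ζ⁶ + n₃ζ⁹ where ζ = e^{iπ/4}.
candidate 1: n = (-1, 1, 0, 0) → π⊥ ≈ (-1.7071, +0.7071); max(|x|,|y|,|x±y|/√2) = 1.7071 > 0.8 ⇒ ∉ W
candidate 2: n = (-2, -3, 1, 0) → π⊥ ≈ (+0.1213, -3.1213); max(|x|,|y|,|x±y|/√2) = 3.1213 > 0.8 ⇒ ∉ W
candidate 3: n = (-1, 1, 1, 1) → π⊥ ≈ (-1.0000, +0.4142); max(|x|,|y|,|x±y|/√2) = 1.0000 > 0.8 ⇒ ∉ W
candidate 4: n = (0, 0, 1, -1) → π⊥ ≈ (-0.7071, -1.7071); max(|x|,|y|,|x±y|/√2) = 1.7071 > 0.8 ⇒ ∉ W
candidate 5: n = (0, 2, 1, -3) → π⊥ ≈ (-3.5355, -1.7071); max(|x|,|y|,|x±y|/√2) = 3.7071 > 0.8 ⇒ ∉ W
candidate 6: n = (-1, -3, -1, -1) → π⊥ ≈ (+0.4142, -1.8284); max(|x|,|y|,|x±y|/√2) = 1.8284 > 0.8 ⇒ ∉ W
candidate 7: n = (-1, 1, -1, 0) → π⊥ ≈ (-1.7071, +1.7071); max(|x|,|y|,|x±y|/√2) = 2.4142 > 0.8 ⇒ ∉ W
candidate 8: n = (0, 1, -1, 0) → π⊥ ≈ (-0.7071, +1.7071); max(|x|,|y|,|x±y|/√2) = 1.7071 > 0.8 ⇒ ∉ W
candidate 9: n = (2, 2, 0, -3) → π⊥ ≈ (-1.5355, -0.7071); max(|x|,|y|,|x±y|/√2) = 1.5858 > 0.8 ⇒ ∉ W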